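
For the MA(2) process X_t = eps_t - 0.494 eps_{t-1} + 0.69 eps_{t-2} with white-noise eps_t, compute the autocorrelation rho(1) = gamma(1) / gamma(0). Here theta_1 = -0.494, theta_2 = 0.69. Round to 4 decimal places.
\rho(1) = -0.4853

For an MA(q) process with theta_0 = 1, the autocovariance is
  gamma(k) = sigma^2 * sum_{i=0..q-k} theta_i * theta_{i+k},
and rho(k) = gamma(k) / gamma(0). Sigma^2 cancels.
  numerator   = (1)*(-0.494) + (-0.494)*(0.69) = -0.83486.
  denominator = (1)^2 + (-0.494)^2 + (0.69)^2 = 1.720136.
  rho(1) = -0.83486 / 1.720136 = -0.4853.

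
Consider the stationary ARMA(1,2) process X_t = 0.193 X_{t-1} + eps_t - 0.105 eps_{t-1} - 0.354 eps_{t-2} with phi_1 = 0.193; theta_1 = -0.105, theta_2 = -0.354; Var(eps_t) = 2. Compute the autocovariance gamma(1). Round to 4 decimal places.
\gamma(1) = 0.1622

Multiply the model equation by X_{t-k} and take expectations. With theta_0 = psi_0 = 1 and psi_j the MA(infinity) weights, this gives
  gamma(k) - sum_i phi_i gamma(k-i) = c_k,
  c_k = sigma^2 * sum_{j=k..q} theta_j psi_{j-k}   (c_k = 0 for k > q),
using gamma(-m) = gamma(m).
psi-weights needed (psi_j = theta_j + sum_i phi_i psi_{j-i}):
  psi_1 = theta_1 + phi_1 = -0.105 + (0.193) = 0.088
  psi_2 = theta_2 + phi_1 psi_1 = -0.354 + (0.193)(0.088) = -0.337016
Right-hand sides:
  c_0 = sigma^2 (1 + theta_1 psi_1 + theta_2 psi_2) = 2 * (1 + (-0.105)(0.088) + (-0.354)(-0.337016)) = 2 * 1.110064 = 2.220127
  c_1 = sigma^2 (theta_1 + theta_2 psi_1) = 2 * (-0.105 + (-0.354)(0.088)) = -0.272304
  c_2 = sigma^2 theta_2 = 2 * (-0.354) = -0.708
Equations for k = 0 and k = 1 (AR order 1):
  gamma(0) = phi_1 gamma(1) + c_0
  gamma(1) = phi_1 gamma(0) + c_1
Substituting the second into the first: gamma(0) (1 - phi_1^2) = c_0 + phi_1 c_1, so
  gamma(0) = (c_0 + phi_1 c_1) / (1 - phi_1^2) = (2.220127 + (0.193)(-0.272304)) / (1 - (0.193)^2) = 2.167573 / 0.962751 = 2.251436.
  gamma(1) = phi_1 gamma(0) + c_1 = (0.193)(2.251436) + (-0.272304) = 0.162223.
Therefore gamma(1) = 0.1622 (to 4 decimal places).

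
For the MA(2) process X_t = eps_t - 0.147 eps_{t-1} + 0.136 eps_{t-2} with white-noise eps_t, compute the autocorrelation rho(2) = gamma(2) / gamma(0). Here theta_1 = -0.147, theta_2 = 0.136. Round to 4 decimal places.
\rho(2) = 0.1308

For an MA(q) process with theta_0 = 1, the autocovariance is
  gamma(k) = sigma^2 * sum_{i=0..q-k} theta_i * theta_{i+k},
and rho(k) = gamma(k) / gamma(0). Sigma^2 cancels.
  numerator   = (1)*(0.136) = 0.136.
  denominator = (1)^2 + (-0.147)^2 + (0.136)^2 = 1.040105.
  rho(2) = 0.136 / 1.040105 = 0.1308.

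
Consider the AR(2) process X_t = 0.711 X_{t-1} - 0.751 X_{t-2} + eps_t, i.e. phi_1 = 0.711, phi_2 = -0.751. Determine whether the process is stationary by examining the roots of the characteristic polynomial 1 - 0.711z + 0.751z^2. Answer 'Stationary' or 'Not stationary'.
\text{Stationary}

The AR(p) characteristic polynomial is P(z) = 1 - 0.711z + 0.751z^2.
Stationarity requires all roots to lie outside the unit circle, i.e. |z| > 1 for every root.
Set 1 + (-0.711) z + (0.751) z^2 = 0, i.e. a z^2 + b z + c = 0 with a = 0.751, b = -0.711, c = 1.
Discriminant D = b^2 - 4ac = (-0.711)^2 - 4*(0.751)*1 = 0.505521 - (3.004) = -2.498479.
D < 0, so the roots are the complex-conjugate pair z = (-b +/- i sqrt(-D)) / (2a) = 0.4734 +/- 1.0524i.
For a conjugate pair |z|^2 = z * conj(z) = (product of roots) = c/a = 1/(0.751) = 1.331558, so |z| = sqrt(1.331558) = 1.1539 for both roots.
Moduli of all roots: 1.1539, 1.1539.
All moduli strictly greater than 1? Yes.
Verdict: Stationary.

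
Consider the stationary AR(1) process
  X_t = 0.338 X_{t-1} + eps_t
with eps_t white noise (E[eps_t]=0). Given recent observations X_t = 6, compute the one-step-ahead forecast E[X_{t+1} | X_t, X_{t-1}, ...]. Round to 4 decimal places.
E[X_{t+1} \mid \mathcal F_t] = 2.0280

For an AR(p) model X_t = c + sum_i phi_i X_{t-i} + eps_t, the
one-step-ahead conditional mean is
  E[X_{t+1} | X_t, ...] = c + sum_i phi_i X_{t+1-i}.
Substitute known values:
  E[X_{t+1} | ...] = (0.338) * (6)
                   = 2.0280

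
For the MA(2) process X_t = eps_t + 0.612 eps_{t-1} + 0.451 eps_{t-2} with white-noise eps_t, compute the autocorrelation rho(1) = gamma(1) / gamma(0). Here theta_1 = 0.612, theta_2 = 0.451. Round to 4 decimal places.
\rho(1) = 0.5628

For an MA(q) process with theta_0 = 1, the autocovariance is
  gamma(k) = sigma^2 * sum_{i=0..q-k} theta_i * theta_{i+k},
and rho(k) = gamma(k) / gamma(0). Sigma^2 cancels.
  numerator   = (1)*(0.612) + (0.612)*(0.451) = 0.888012.
  denominator = (1)^2 + (0.612)^2 + (0.451)^2 = 1.577945.
  rho(1) = 0.888012 / 1.577945 = 0.5628.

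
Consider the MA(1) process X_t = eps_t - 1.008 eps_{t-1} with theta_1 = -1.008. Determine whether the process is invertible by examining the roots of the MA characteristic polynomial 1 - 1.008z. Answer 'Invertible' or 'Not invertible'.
\text{Not invertible}

The MA(q) characteristic polynomial is P(z) = 1 - 1.008z.
Invertibility requires all roots to lie outside the unit circle, i.e. |z| > 1 for every root.
This is linear in z: 1 + (-1.008) z = 0  =>  z = -1/(-1.008) = 0.992063,  |z| = 0.992063.
Moduli of all roots: 0.9921.
All moduli strictly greater than 1? No.
Verdict: Not invertible.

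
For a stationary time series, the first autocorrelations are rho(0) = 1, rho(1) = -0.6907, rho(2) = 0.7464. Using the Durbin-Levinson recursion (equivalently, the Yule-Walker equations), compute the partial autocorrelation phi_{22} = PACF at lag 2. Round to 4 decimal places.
\phi_{22} = 0.5150

The PACF at lag k is phi_{kk}, the last component of the solution
to the Yule-Walker system G_k phi = r_k where
  (G_k)_{ij} = rho(|i - j|), (r_k)_i = rho(i), i,j = 1..k.
Equivalently, Durbin-Levinson gives phi_{kk} iteratively:
  phi_{11} = rho(1)
  phi_{kk} = [rho(k) - sum_{j=1..k-1} phi_{k-1,j} rho(k-j)]
            / [1 - sum_{j=1..k-1} phi_{k-1,j} rho(j)],
  phi_{k,j} = phi_{k-1,j} - phi_{kk} phi_{k-1,k-j},  j = 1..k-1.
Step k = 1:
  phi_11 = rho(1) = -0.6907.
Step k = 2:
  phi_22 = [rho(2) - phi_11 rho(1)] / [1 - phi_11 rho(1)] = [0.7464 - (-0.6907)(-0.6907)] / [1 - (-0.6907)(-0.6907)]
         = 0.26933351 / 0.52293351 = 0.515.
Therefore phi_{22} = 0.5150.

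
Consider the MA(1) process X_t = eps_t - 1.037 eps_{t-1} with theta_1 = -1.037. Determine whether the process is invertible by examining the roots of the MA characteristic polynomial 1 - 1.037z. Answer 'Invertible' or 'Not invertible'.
\text{Not invertible}

The MA(q) characteristic polynomial is P(z) = 1 - 1.037z.
Invertibility requires all roots to lie outside the unit circle, i.e. |z| > 1 for every root.
This is linear in z: 1 + (-1.037) z = 0  =>  z = -1/(-1.037) = 0.96432,  |z| = 0.96432.
Moduli of all roots: 0.9643.
All moduli strictly greater than 1? No.
Verdict: Not invertible.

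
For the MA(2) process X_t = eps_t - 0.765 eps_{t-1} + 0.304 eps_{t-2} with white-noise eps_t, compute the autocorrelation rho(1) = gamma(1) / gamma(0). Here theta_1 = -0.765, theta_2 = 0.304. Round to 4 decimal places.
\rho(1) = -0.5946

For an MA(q) process with theta_0 = 1, the autocovariance is
  gamma(k) = sigma^2 * sum_{i=0..q-k} theta_i * theta_{i+k},
and rho(k) = gamma(k) / gamma(0). Sigma^2 cancels.
  numerator   = (1)*(-0.765) + (-0.765)*(0.304) = -0.99756.
  denominator = (1)^2 + (-0.765)^2 + (0.304)^2 = 1.677641.
  rho(1) = -0.99756 / 1.677641 = -0.5946.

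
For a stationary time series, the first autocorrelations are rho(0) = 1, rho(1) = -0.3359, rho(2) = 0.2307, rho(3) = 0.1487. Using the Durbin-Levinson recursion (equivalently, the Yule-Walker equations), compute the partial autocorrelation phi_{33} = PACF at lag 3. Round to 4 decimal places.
\phi_{33} = 0.2989

The PACF at lag k is phi_{kk}, the last component of the solution
to the Yule-Walker system G_k phi = r_k where
  (G_k)_{ij} = rho(|i - j|), (r_k)_i = rho(i), i,j = 1..k.
Equivalently, Durbin-Levinson gives phi_{kk} iteratively:
  phi_{11} = rho(1)
  phi_{kk} = [rho(k) - sum_{j=1..k-1} phi_{k-1,j} rho(k-j)]
            / [1 - sum_{j=1..k-1} phi_{k-1,j} rho(j)],
  phi_{k,j} = phi_{k-1,j} - phi_{kk} phi_{k-1,k-j},  j = 1..k-1.
Step k = 1:
  phi_11 = rho(1) = -0.3359.
Step k = 2:
  phi_22 = [rho(2) - phi_11 rho(1)] / [1 - phi_11 rho(1)] = [0.2307 - (-0.3359)(-0.3359)] / [1 - (-0.3359)(-0.3359)]
         = 0.11787119 / 0.88717119 = 0.132862.
  Update: phi_21 = phi_11 - phi_22 phi_11 = -0.3359 - (0.132862)(-0.3359) = -0.291272.
Step k = 3:
  phi_33 = [rho(3) - phi_21 rho(2) - phi_22 rho(1)] / [1 - phi_21 rho(1) - phi_22 rho(2)]
    numerator   = 0.1487 - (-0.291272)(0.2307) - (0.132862)(-0.3359) = 0.26052467
    denominator = 1 - (-0.291272)(-0.3359) - (0.132862)(0.2307) = 0.87151061
  phi_33 = 0.26052467 / 0.87151061 = 0.2989.
Therefore phi_{33} = 0.2989.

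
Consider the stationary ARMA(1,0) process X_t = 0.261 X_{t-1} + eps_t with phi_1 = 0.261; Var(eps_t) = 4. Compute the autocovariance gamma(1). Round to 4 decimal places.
\gamma(1) = 1.1203

Multiply the model equation by X_{t-k} and take expectations. With theta_0 = psi_0 = 1 and psi_j the MA(infinity) weights, this gives
  gamma(k) - sum_i phi_i gamma(k-i) = c_k,
  c_k = sigma^2 * sum_{j=k..q} theta_j psi_{j-k}   (c_k = 0 for k > q),
using gamma(-m) = gamma(m).
Pure AR (q = 0): c_0 = sigma^2 = 4, c_k = 0 for k >= 1.
Equations for k = 0 and k = 1 (AR order 1):
  gamma(0) = phi_1 gamma(1) + c_0
  gamma(1) = phi_1 gamma(0) + c_1
Substituting the second into the first: gamma(0) (1 - phi_1^2) = c_0 + phi_1 c_1, so
  gamma(0) = c_0 / (1 - phi_1^2) = 4 / (1 - (0.261)^2) = 4 / 0.931879 = 4.292403.
  gamma(1) = phi_1 gamma(0) = (0.261)(4.292403) = 1.120317.
Therefore gamma(1) = 1.1203 (to 4 decimal places).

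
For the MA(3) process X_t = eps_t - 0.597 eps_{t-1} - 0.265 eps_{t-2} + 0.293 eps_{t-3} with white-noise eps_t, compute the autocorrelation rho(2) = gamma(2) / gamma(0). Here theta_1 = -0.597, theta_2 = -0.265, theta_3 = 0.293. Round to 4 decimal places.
\rho(2) = -0.2909

For an MA(q) process with theta_0 = 1, the autocovariance is
  gamma(k) = sigma^2 * sum_{i=0..q-k} theta_i * theta_{i+k},
and rho(k) = gamma(k) / gamma(0). Sigma^2 cancels.
  numerator   = (1)*(-0.265) + (-0.597)*(0.293) = -0.439921.
  denominator = (1)^2 + (-0.597)^2 + (-0.265)^2 + (0.293)^2 = 1.512483.
  rho(2) = -0.439921 / 1.512483 = -0.2909.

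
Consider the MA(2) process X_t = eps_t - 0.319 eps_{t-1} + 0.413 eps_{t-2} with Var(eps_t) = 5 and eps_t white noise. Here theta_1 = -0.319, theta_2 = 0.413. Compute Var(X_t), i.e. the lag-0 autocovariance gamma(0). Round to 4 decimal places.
\gamma(0) = 6.3617

For an MA(q) process X_t = eps_t + sum_i theta_i eps_{t-i} with
Var(eps_t) = sigma^2, the variance is
  gamma(0) = sigma^2 * (1 + sum_i theta_i^2).
  sum_i theta_i^2 = (-0.319)^2 + (0.413)^2 = 0.101761 + 0.170569 = 0.27233.
  gamma(0) = 5 * (1 + 0.27233) = 5 * 1.27233 = 6.36165, which rounds to 6.3617.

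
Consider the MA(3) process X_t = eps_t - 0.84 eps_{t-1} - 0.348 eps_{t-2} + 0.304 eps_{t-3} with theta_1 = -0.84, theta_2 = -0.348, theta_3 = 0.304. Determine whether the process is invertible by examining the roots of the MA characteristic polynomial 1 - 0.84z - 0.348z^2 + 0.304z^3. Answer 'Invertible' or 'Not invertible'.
\text{Invertible}

The MA(q) characteristic polynomial is P(z) = 1 - 0.84z - 0.348z^2 + 0.304z^3.
Invertibility requires all roots to lie outside the unit circle, i.e. |z| > 1 for every root.
Degree 3: look for a simple real root z0 first, then factor out (1 - z/z0) and solve the remaining quadratic.
Testing z0 = 1.25: P(1.25) = 1 + (-0.84)(1.25) + (-0.348)(1.25)^2 + (0.304)(1.25)^3
  = 1 + (-1.05) + (-0.54375) + (0.59375) = 0.  So z_0 = 1.25 is a root, |z_0| = 1.25.
Divide out the factor (1 - 0.8 z) = (1 - z/z0) (since 1/z0 = 0.8):
  P(z) = (1 - 0.8 z)(1 + (-0.04) z + (-0.38) z^2)
  [check: z-coef -0.04 - (0.8) = -0.84; z^2-coef -0.38 - (0.8)(-0.04) = -0.348; z^3-coef -(0.8)(-0.38) = 0.304.]
Remaining roots from the quadratic factor 1 + (-0.04) z + (-0.38) z^2:
  Set 1 + (-0.04) z + (-0.38) z^2 = 0, i.e. a z^2 + b z + c = 0 with a = -0.38, b = -0.04, c = 1.
  Discriminant D = b^2 - 4ac = (-0.04)^2 - 4*(-0.38)*1 = 0.0016 - (-1.52) = 1.5216.
  D >= 0, so the roots are real: z = (-b +/- sqrt(D)) / (2a) = (0.04 +/- 1.233532) / (-0.76).
    z_1 = (0.04 + 1.233532) / (-0.76) = -1.6757,   |z_1| = 1.6757.
    z_2 = (0.04 - 1.233532) / (-0.76) = 1.5704,   |z_2| = 1.5704.
Moduli of all roots: 1.2500, 1.6757, 1.5704.
All moduli strictly greater than 1? Yes.
Verdict: Invertible.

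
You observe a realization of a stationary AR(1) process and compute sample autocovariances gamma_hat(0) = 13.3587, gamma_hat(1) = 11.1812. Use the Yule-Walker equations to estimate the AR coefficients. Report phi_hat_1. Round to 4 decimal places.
\hat\phi_{1} = 0.8370

The Yule-Walker equations for an AR(p) process read, in matrix form,
  Gamma_p phi = r_p,   with   (Gamma_p)_{ij} = gamma(|i - j|),
                       (r_p)_i = gamma(i),   i,j = 1..p.
Substitute the sample gammas (Toeplitz matrix and right-hand side of size 1):
  Gamma_p = [[13.3587]]
  r_p     = [11.1812]
With p = 1 this is the single equation gamma(0) phi_1 = gamma(1):
  phi_hat_1 = gamma(1) / gamma(0) = 11.1812 / 13.3587 = 0.8370.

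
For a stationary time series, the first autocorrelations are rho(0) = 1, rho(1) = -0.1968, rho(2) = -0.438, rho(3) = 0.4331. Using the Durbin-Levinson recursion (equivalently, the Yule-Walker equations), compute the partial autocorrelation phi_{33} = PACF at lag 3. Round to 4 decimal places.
\phi_{33} = 0.2850

The PACF at lag k is phi_{kk}, the last component of the solution
to the Yule-Walker system G_k phi = r_k where
  (G_k)_{ij} = rho(|i - j|), (r_k)_i = rho(i), i,j = 1..k.
Equivalently, Durbin-Levinson gives phi_{kk} iteratively:
  phi_{11} = rho(1)
  phi_{kk} = [rho(k) - sum_{j=1..k-1} phi_{k-1,j} rho(k-j)]
            / [1 - sum_{j=1..k-1} phi_{k-1,j} rho(j)],
  phi_{k,j} = phi_{k-1,j} - phi_{kk} phi_{k-1,k-j},  j = 1..k-1.
Step k = 1:
  phi_11 = rho(1) = -0.1968.
Step k = 2:
  phi_22 = [rho(2) - phi_11 rho(1)] / [1 - phi_11 rho(1)] = [-0.438 - (-0.1968)(-0.1968)] / [1 - (-0.1968)(-0.1968)]
         = -0.47673024 / 0.96126976 = -0.495938.
  Update: phi_21 = phi_11 - phi_22 phi_11 = -0.1968 - (-0.495938)(-0.1968) = -0.294401.
Step k = 3:
  phi_33 = [rho(3) - phi_21 rho(2) - phi_22 rho(1)] / [1 - phi_21 rho(1) - phi_22 rho(2)]
    numerator   = 0.4331 - (-0.294401)(-0.438) - (-0.495938)(-0.1968) = 0.20655193
    denominator = 1 - (-0.294401)(-0.1968) - (-0.495938)(-0.438) = 0.7248411
  phi_33 = 0.20655193 / 0.7248411 = 0.285.
Therefore phi_{33} = 0.2850.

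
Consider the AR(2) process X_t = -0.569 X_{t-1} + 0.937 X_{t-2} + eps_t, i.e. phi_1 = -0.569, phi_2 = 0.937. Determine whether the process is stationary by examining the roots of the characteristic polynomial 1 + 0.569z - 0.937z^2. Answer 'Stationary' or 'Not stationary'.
\text{Not stationary}

The AR(p) characteristic polynomial is P(z) = 1 + 0.569z - 0.937z^2.
Stationarity requires all roots to lie outside the unit circle, i.e. |z| > 1 for every root.
Set 1 + (0.569) z + (-0.937) z^2 = 0, i.e. a z^2 + b z + c = 0 with a = -0.937, b = 0.569, c = 1.
Discriminant D = b^2 - 4ac = (0.569)^2 - 4*(-0.937)*1 = 0.323761 - (-3.748) = 4.071761.
D >= 0, so the roots are real: z = (-b +/- sqrt(D)) / (2a) = (-0.569 +/- 2.017861) / (-1.874).
  z_1 = (-0.569 + 2.017861) / (-1.874) = -0.7731,   |z_1| = 0.7731.
  z_2 = (-0.569 - 2.017861) / (-1.874) = 1.3804,   |z_2| = 1.3804.
Moduli of all roots: 0.7731, 1.3804.
All moduli strictly greater than 1? No.
Verdict: Not stationary.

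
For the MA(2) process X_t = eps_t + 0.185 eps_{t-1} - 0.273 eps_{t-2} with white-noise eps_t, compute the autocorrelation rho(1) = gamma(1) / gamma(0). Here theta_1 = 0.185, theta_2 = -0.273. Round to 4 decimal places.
\rho(1) = 0.1213

For an MA(q) process with theta_0 = 1, the autocovariance is
  gamma(k) = sigma^2 * sum_{i=0..q-k} theta_i * theta_{i+k},
and rho(k) = gamma(k) / gamma(0). Sigma^2 cancels.
  numerator   = (1)*(0.185) + (0.185)*(-0.273) = 0.134495.
  denominator = (1)^2 + (0.185)^2 + (-0.273)^2 = 1.108754.
  rho(1) = 0.134495 / 1.108754 = 0.1213.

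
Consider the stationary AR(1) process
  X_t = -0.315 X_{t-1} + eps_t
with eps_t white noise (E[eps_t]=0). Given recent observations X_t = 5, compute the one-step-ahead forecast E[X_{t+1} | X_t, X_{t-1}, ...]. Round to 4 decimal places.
E[X_{t+1} \mid \mathcal F_t] = -1.5750

For an AR(p) model X_t = c + sum_i phi_i X_{t-i} + eps_t, the
one-step-ahead conditional mean is
  E[X_{t+1} | X_t, ...] = c + sum_i phi_i X_{t+1-i}.
Substitute known values:
  E[X_{t+1} | ...] = (-0.315) * (5)
                   = -1.5750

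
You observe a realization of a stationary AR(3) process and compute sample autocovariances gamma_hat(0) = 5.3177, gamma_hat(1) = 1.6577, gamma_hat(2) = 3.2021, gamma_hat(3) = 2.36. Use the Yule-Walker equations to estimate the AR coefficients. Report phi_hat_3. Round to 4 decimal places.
\hat\phi_{3} = 0.3010

The Yule-Walker equations for an AR(p) process read, in matrix form,
  Gamma_p phi = r_p,   with   (Gamma_p)_{ij} = gamma(|i - j|),
                       (r_p)_i = gamma(i),   i,j = 1..p.
Substitute the sample gammas (Toeplitz matrix and right-hand side of size 3):
  Gamma_p = [[5.3177, 1.6577, 3.2021], [1.6577, 5.3177, 1.6577], [3.2021, 1.6577, 5.3177]]
  r_p     = [1.6577, 3.2021, 2.36]
Written out (R1..R3):
  (R1) 5.3177 phi_1 + 1.6577 phi_2 + 3.2021 phi_3 = 1.6577
  (R2) 1.6577 phi_1 + 5.3177 phi_2 + 1.6577 phi_3 = 3.2021
  (R3) 3.2021 phi_1 + 1.6577 phi_2 + 5.3177 phi_3 = 2.36
Gaussian elimination:
  R2 <- R2 - (1.6577/5.3177) R1 = R2 - (0.311733) R1:  4.800941 phi_2 + 0.659501 phi_3 = 2.685341
  R3 <- R3 - (3.2021/5.3177) R1 = R3 - (0.602159) R1:  0.659501 phi_2 + 3.389527 phi_3 = 1.361801
  R3 <- R3 - (0.659501/4.800941) R2 = R3 - (0.137369) R2:  3.298932 phi_3 = 0.992918
Back-substitution:
  phi_hat_3 = 0.992918 / 3.298932 = 0.300982
  phi_hat_2 = (2.685341 - (0.659501)(0.300982)) / 4.800941 = 0.517991
  phi_hat_1 = (1.6577 - (1.6577)(0.517991) - (3.2021)(0.300982)) / 5.3177 = -0.030981
So phi_hat = [-0.0310, 0.5180, 0.3010].
Therefore phi_hat_3 = 0.3010.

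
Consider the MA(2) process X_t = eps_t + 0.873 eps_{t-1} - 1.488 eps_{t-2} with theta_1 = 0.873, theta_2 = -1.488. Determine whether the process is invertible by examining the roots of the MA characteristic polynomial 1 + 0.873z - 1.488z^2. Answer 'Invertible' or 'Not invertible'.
\text{Not invertible}

The MA(q) characteristic polynomial is P(z) = 1 + 0.873z - 1.488z^2.
Invertibility requires all roots to lie outside the unit circle, i.e. |z| > 1 for every root.
Set 1 + (0.873) z + (-1.488) z^2 = 0, i.e. a z^2 + b z + c = 0 with a = -1.488, b = 0.873, c = 1.
Discriminant D = b^2 - 4ac = (0.873)^2 - 4*(-1.488)*1 = 0.762129 - (-5.952) = 6.714129.
D >= 0, so the roots are real: z = (-b +/- sqrt(D)) / (2a) = (-0.873 +/- 2.591164) / (-2.976).
  z_1 = (-0.873 + 2.591164) / (-2.976) = -0.5773,   |z_1| = 0.5773.
  z_2 = (-0.873 - 2.591164) / (-2.976) = 1.164,   |z_2| = 1.164.
Moduli of all roots: 0.5773, 1.1640.
All moduli strictly greater than 1? No.
Verdict: Not invertible.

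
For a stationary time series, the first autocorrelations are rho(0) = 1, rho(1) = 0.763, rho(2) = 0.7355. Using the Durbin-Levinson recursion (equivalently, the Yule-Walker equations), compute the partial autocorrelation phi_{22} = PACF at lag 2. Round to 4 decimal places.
\phi_{22} = 0.3670

The PACF at lag k is phi_{kk}, the last component of the solution
to the Yule-Walker system G_k phi = r_k where
  (G_k)_{ij} = rho(|i - j|), (r_k)_i = rho(i), i,j = 1..k.
Equivalently, Durbin-Levinson gives phi_{kk} iteratively:
  phi_{11} = rho(1)
  phi_{kk} = [rho(k) - sum_{j=1..k-1} phi_{k-1,j} rho(k-j)]
            / [1 - sum_{j=1..k-1} phi_{k-1,j} rho(j)],
  phi_{k,j} = phi_{k-1,j} - phi_{kk} phi_{k-1,k-j},  j = 1..k-1.
Step k = 1:
  phi_11 = rho(1) = 0.763.
Step k = 2:
  phi_22 = [rho(2) - phi_11 rho(1)] / [1 - phi_11 rho(1)] = [0.7355 - (0.763)(0.763)] / [1 - (0.763)(0.763)]
         = 0.153331 / 0.417831 = 0.367.
Therefore phi_{22} = 0.3670.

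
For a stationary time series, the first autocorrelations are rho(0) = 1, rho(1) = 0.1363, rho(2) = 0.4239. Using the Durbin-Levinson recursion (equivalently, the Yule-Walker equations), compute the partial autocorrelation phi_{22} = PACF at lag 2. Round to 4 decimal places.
\phi_{22} = 0.4130

The PACF at lag k is phi_{kk}, the last component of the solution
to the Yule-Walker system G_k phi = r_k where
  (G_k)_{ij} = rho(|i - j|), (r_k)_i = rho(i), i,j = 1..k.
Equivalently, Durbin-Levinson gives phi_{kk} iteratively:
  phi_{11} = rho(1)
  phi_{kk} = [rho(k) - sum_{j=1..k-1} phi_{k-1,j} rho(k-j)]
            / [1 - sum_{j=1..k-1} phi_{k-1,j} rho(j)],
  phi_{k,j} = phi_{k-1,j} - phi_{kk} phi_{k-1,k-j},  j = 1..k-1.
Step k = 1:
  phi_11 = rho(1) = 0.1363.
Step k = 2:
  phi_22 = [rho(2) - phi_11 rho(1)] / [1 - phi_11 rho(1)] = [0.4239 - (0.1363)(0.1363)] / [1 - (0.1363)(0.1363)]
         = 0.40532231 / 0.98142231 = 0.413.
Therefore phi_{22} = 0.4130.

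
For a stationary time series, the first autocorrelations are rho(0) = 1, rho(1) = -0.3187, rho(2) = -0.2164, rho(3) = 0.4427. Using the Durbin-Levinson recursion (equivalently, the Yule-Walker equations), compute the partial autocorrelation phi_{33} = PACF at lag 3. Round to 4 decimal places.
\phi_{33} = 0.3010

The PACF at lag k is phi_{kk}, the last component of the solution
to the Yule-Walker system G_k phi = r_k where
  (G_k)_{ij} = rho(|i - j|), (r_k)_i = rho(i), i,j = 1..k.
Equivalently, Durbin-Levinson gives phi_{kk} iteratively:
  phi_{11} = rho(1)
  phi_{kk} = [rho(k) - sum_{j=1..k-1} phi_{k-1,j} rho(k-j)]
            / [1 - sum_{j=1..k-1} phi_{k-1,j} rho(j)],
  phi_{k,j} = phi_{k-1,j} - phi_{kk} phi_{k-1,k-j},  j = 1..k-1.
Step k = 1:
  phi_11 = rho(1) = -0.3187.
Step k = 2:
  phi_22 = [rho(2) - phi_11 rho(1)] / [1 - phi_11 rho(1)] = [-0.2164 - (-0.3187)(-0.3187)] / [1 - (-0.3187)(-0.3187)]
         = -0.31796969 / 0.89843031 = -0.353917.
  Update: phi_21 = phi_11 - phi_22 phi_11 = -0.3187 - (-0.353917)(-0.3187) = -0.431493.
Step k = 3:
  phi_33 = [rho(3) - phi_21 rho(2) - phi_22 rho(1)] / [1 - phi_21 rho(1) - phi_22 rho(2)]
    numerator   = 0.4427 - (-0.431493)(-0.2164) - (-0.353917)(-0.3187) = 0.23653152
    denominator = 1 - (-0.431493)(-0.3187) - (-0.353917)(-0.2164) = 0.78589546
  phi_33 = 0.23653152 / 0.78589546 = 0.301.
Therefore phi_{33} = 0.3010.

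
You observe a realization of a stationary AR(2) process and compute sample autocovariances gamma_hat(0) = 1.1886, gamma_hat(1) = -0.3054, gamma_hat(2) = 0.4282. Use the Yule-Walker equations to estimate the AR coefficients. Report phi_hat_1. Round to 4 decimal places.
\hat\phi_{1} = -0.1760

The Yule-Walker equations for an AR(p) process read, in matrix form,
  Gamma_p phi = r_p,   with   (Gamma_p)_{ij} = gamma(|i - j|),
                       (r_p)_i = gamma(i),   i,j = 1..p.
Substitute the sample gammas (Toeplitz matrix and right-hand side of size 2):
  Gamma_p = [[1.1886, -0.3054], [-0.3054, 1.1886]]
  r_p     = [-0.3054, 0.4282]
Written out:
  1.1886 phi_1 - 0.3054 phi_2 = -0.3054
  -0.3054 phi_1 + 1.1886 phi_2 = 0.4282
Solve by Cramer's rule:
  det = gamma(0)^2 - gamma(1)^2 = (1.1886)^2 - (-0.3054)^2 = 1.41276996 - 0.09326916 = 1.3195008
  phi_hat_1 = [gamma(1) gamma(0) - gamma(1) gamma(2)] / det = [(-0.3054)(1.1886) - (-0.3054)(0.4282)] / 1.3195008 = -0.23222616 / 1.3195008 = -0.176
  phi_hat_2 = [gamma(0) gamma(2) - gamma(1)^2] / det = [(1.1886)(0.4282) - (-0.3054)^2] / 1.3195008 = 0.41568936 / 1.3195008 = 0.315
So phi_hat = [-0.1760, 0.3150].
Therefore phi_hat_1 = -0.1760.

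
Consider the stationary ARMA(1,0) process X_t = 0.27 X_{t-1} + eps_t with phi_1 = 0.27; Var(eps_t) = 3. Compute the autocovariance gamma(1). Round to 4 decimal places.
\gamma(1) = 0.8737

Multiply the model equation by X_{t-k} and take expectations. With theta_0 = psi_0 = 1 and psi_j the MA(infinity) weights, this gives
  gamma(k) - sum_i phi_i gamma(k-i) = c_k,
  c_k = sigma^2 * sum_{j=k..q} theta_j psi_{j-k}   (c_k = 0 for k > q),
using gamma(-m) = gamma(m).
Pure AR (q = 0): c_0 = sigma^2 = 3, c_k = 0 for k >= 1.
Equations for k = 0 and k = 1 (AR order 1):
  gamma(0) = phi_1 gamma(1) + c_0
  gamma(1) = phi_1 gamma(0) + c_1
Substituting the second into the first: gamma(0) (1 - phi_1^2) = c_0 + phi_1 c_1, so
  gamma(0) = c_0 / (1 - phi_1^2) = 3 / (1 - (0.27)^2) = 3 / 0.9271 = 3.235897.
  gamma(1) = phi_1 gamma(0) = (0.27)(3.235897) = 0.873692.
Therefore gamma(1) = 0.8737 (to 4 decimal places).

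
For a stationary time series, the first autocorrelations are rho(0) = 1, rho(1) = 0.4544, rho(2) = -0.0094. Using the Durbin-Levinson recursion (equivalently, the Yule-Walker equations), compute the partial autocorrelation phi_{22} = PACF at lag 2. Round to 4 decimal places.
\phi_{22} = -0.2721

The PACF at lag k is phi_{kk}, the last component of the solution
to the Yule-Walker system G_k phi = r_k where
  (G_k)_{ij} = rho(|i - j|), (r_k)_i = rho(i), i,j = 1..k.
Equivalently, Durbin-Levinson gives phi_{kk} iteratively:
  phi_{11} = rho(1)
  phi_{kk} = [rho(k) - sum_{j=1..k-1} phi_{k-1,j} rho(k-j)]
            / [1 - sum_{j=1..k-1} phi_{k-1,j} rho(j)],
  phi_{k,j} = phi_{k-1,j} - phi_{kk} phi_{k-1,k-j},  j = 1..k-1.
Step k = 1:
  phi_11 = rho(1) = 0.4544.
Step k = 2:
  phi_22 = [rho(2) - phi_11 rho(1)] / [1 - phi_11 rho(1)] = [-0.0094 - (0.4544)(0.4544)] / [1 - (0.4544)(0.4544)]
         = -0.21587936 / 0.79352064 = -0.2721.
Therefore phi_{22} = -0.2721.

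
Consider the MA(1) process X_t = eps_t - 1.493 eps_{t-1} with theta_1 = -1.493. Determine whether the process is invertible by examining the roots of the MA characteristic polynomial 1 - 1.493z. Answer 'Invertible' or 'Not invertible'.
\text{Not invertible}

The MA(q) characteristic polynomial is P(z) = 1 - 1.493z.
Invertibility requires all roots to lie outside the unit circle, i.e. |z| > 1 for every root.
This is linear in z: 1 + (-1.493) z = 0  =>  z = -1/(-1.493) = 0.669792,  |z| = 0.669792.
Moduli of all roots: 0.6698.
All moduli strictly greater than 1? No.
Verdict: Not invertible.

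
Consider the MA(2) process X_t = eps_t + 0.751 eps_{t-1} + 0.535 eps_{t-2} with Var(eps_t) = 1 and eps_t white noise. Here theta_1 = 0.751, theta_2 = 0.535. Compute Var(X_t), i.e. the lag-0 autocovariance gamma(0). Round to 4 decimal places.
\gamma(0) = 1.8502

For an MA(q) process X_t = eps_t + sum_i theta_i eps_{t-i} with
Var(eps_t) = sigma^2, the variance is
  gamma(0) = sigma^2 * (1 + sum_i theta_i^2).
  sum_i theta_i^2 = (0.751)^2 + (0.535)^2 = 0.564001 + 0.286225 = 0.850226.
  gamma(0) = 1 * (1 + 0.850226) = 1 * 1.850226 = 1.850226, which rounds to 1.8502.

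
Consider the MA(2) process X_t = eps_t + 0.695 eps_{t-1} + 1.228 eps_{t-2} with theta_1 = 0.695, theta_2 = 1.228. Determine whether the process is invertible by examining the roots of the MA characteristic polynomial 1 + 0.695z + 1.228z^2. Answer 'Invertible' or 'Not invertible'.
\text{Not invertible}

The MA(q) characteristic polynomial is P(z) = 1 + 0.695z + 1.228z^2.
Invertibility requires all roots to lie outside the unit circle, i.e. |z| > 1 for every root.
Set 1 + (0.695) z + (1.228) z^2 = 0, i.e. a z^2 + b z + c = 0 with a = 1.228, b = 0.695, c = 1.
Discriminant D = b^2 - 4ac = (0.695)^2 - 4*(1.228)*1 = 0.483025 - (4.912) = -4.428975.
D < 0, so the roots are the complex-conjugate pair z = (-b +/- i sqrt(-D)) / (2a) = -0.283 +/- 0.8569i.
For a conjugate pair |z|^2 = z * conj(z) = (product of roots) = c/a = 1/(1.228) = 0.814332, so |z| = sqrt(0.814332) = 0.9024 for both roots.
Moduli of all roots: 0.9024, 0.9024.
All moduli strictly greater than 1? No.
Verdict: Not invertible.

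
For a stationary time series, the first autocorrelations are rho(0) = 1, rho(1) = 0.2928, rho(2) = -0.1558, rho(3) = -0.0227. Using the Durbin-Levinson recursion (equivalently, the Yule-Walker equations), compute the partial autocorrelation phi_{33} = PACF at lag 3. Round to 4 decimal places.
\phi_{33} = 0.1321

The PACF at lag k is phi_{kk}, the last component of the solution
to the Yule-Walker system G_k phi = r_k where
  (G_k)_{ij} = rho(|i - j|), (r_k)_i = rho(i), i,j = 1..k.
Equivalently, Durbin-Levinson gives phi_{kk} iteratively:
  phi_{11} = rho(1)
  phi_{kk} = [rho(k) - sum_{j=1..k-1} phi_{k-1,j} rho(k-j)]
            / [1 - sum_{j=1..k-1} phi_{k-1,j} rho(j)],
  phi_{k,j} = phi_{k-1,j} - phi_{kk} phi_{k-1,k-j},  j = 1..k-1.
Step k = 1:
  phi_11 = rho(1) = 0.2928.
Step k = 2:
  phi_22 = [rho(2) - phi_11 rho(1)] / [1 - phi_11 rho(1)] = [-0.1558 - (0.2928)(0.2928)] / [1 - (0.2928)(0.2928)]
         = -0.24153184 / 0.91426816 = -0.264181.
  Update: phi_21 = phi_11 - phi_22 phi_11 = 0.2928 - (-0.264181)(0.2928) = 0.370152.
Step k = 3:
  phi_33 = [rho(3) - phi_21 rho(2) - phi_22 rho(1)] / [1 - phi_21 rho(1) - phi_22 rho(2)]
    numerator   = -0.0227 - (0.370152)(-0.1558) - (-0.264181)(0.2928) = 0.11232175
    denominator = 1 - (0.370152)(0.2928) - (-0.264181)(-0.1558) = 0.85046015
  phi_33 = 0.11232175 / 0.85046015 = 0.1321.
Therefore phi_{33} = 0.1321.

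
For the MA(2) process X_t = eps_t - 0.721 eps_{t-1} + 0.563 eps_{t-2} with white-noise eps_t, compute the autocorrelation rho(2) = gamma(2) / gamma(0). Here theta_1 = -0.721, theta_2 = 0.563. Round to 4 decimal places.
\rho(2) = 0.3065

For an MA(q) process with theta_0 = 1, the autocovariance is
  gamma(k) = sigma^2 * sum_{i=0..q-k} theta_i * theta_{i+k},
and rho(k) = gamma(k) / gamma(0). Sigma^2 cancels.
  numerator   = (1)*(0.563) = 0.563.
  denominator = (1)^2 + (-0.721)^2 + (0.563)^2 = 1.83681.
  rho(2) = 0.563 / 1.83681 = 0.3065.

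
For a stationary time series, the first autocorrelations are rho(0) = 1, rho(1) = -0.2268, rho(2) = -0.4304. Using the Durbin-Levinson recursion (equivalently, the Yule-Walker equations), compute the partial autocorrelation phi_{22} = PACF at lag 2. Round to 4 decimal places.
\phi_{22} = -0.5080

The PACF at lag k is phi_{kk}, the last component of the solution
to the Yule-Walker system G_k phi = r_k where
  (G_k)_{ij} = rho(|i - j|), (r_k)_i = rho(i), i,j = 1..k.
Equivalently, Durbin-Levinson gives phi_{kk} iteratively:
  phi_{11} = rho(1)
  phi_{kk} = [rho(k) - sum_{j=1..k-1} phi_{k-1,j} rho(k-j)]
            / [1 - sum_{j=1..k-1} phi_{k-1,j} rho(j)],
  phi_{k,j} = phi_{k-1,j} - phi_{kk} phi_{k-1,k-j},  j = 1..k-1.
Step k = 1:
  phi_11 = rho(1) = -0.2268.
Step k = 2:
  phi_22 = [rho(2) - phi_11 rho(1)] / [1 - phi_11 rho(1)] = [-0.4304 - (-0.2268)(-0.2268)] / [1 - (-0.2268)(-0.2268)]
         = -0.48183824 / 0.94856176 = -0.508.
Therefore phi_{22} = -0.5080.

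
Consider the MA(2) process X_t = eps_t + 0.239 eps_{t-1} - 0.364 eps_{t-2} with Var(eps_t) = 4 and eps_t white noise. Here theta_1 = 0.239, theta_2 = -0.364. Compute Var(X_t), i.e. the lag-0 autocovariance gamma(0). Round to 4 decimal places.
\gamma(0) = 4.7585

For an MA(q) process X_t = eps_t + sum_i theta_i eps_{t-i} with
Var(eps_t) = sigma^2, the variance is
  gamma(0) = sigma^2 * (1 + sum_i theta_i^2).
  sum_i theta_i^2 = (0.239)^2 + (-0.364)^2 = 0.057121 + 0.132496 = 0.189617.
  gamma(0) = 4 * (1 + 0.189617) = 4 * 1.189617 = 4.758468, which rounds to 4.7585.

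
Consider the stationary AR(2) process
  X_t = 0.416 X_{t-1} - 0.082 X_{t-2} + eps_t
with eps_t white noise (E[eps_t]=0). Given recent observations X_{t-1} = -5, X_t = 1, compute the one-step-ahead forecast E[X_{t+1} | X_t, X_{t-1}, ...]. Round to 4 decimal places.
E[X_{t+1} \mid \mathcal F_t] = 0.8260

For an AR(p) model X_t = c + sum_i phi_i X_{t-i} + eps_t, the
one-step-ahead conditional mean is
  E[X_{t+1} | X_t, ...] = c + sum_i phi_i X_{t+1-i}.
Substitute known values:
  E[X_{t+1} | ...] = (0.416) * (1) + (-0.082) * (-5)
                   = 0.8260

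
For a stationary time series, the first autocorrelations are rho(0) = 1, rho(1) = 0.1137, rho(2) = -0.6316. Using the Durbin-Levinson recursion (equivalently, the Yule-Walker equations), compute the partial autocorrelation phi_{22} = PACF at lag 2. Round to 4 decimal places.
\phi_{22} = -0.6530

The PACF at lag k is phi_{kk}, the last component of the solution
to the Yule-Walker system G_k phi = r_k where
  (G_k)_{ij} = rho(|i - j|), (r_k)_i = rho(i), i,j = 1..k.
Equivalently, Durbin-Levinson gives phi_{kk} iteratively:
  phi_{11} = rho(1)
  phi_{kk} = [rho(k) - sum_{j=1..k-1} phi_{k-1,j} rho(k-j)]
            / [1 - sum_{j=1..k-1} phi_{k-1,j} rho(j)],
  phi_{k,j} = phi_{k-1,j} - phi_{kk} phi_{k-1,k-j},  j = 1..k-1.
Step k = 1:
  phi_11 = rho(1) = 0.1137.
Step k = 2:
  phi_22 = [rho(2) - phi_11 rho(1)] / [1 - phi_11 rho(1)] = [-0.6316 - (0.1137)(0.1137)] / [1 - (0.1137)(0.1137)]
         = -0.64452769 / 0.98707231 = -0.653.
Therefore phi_{22} = -0.6530.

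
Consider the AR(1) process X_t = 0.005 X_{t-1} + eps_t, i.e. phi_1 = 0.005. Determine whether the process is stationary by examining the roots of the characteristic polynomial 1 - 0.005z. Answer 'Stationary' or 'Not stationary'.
\text{Stationary}

The AR(p) characteristic polynomial is P(z) = 1 - 0.005z.
Stationarity requires all roots to lie outside the unit circle, i.e. |z| > 1 for every root.
This is linear in z: 1 + (-0.005) z = 0  =>  z = -1/(-0.005) = 200,  |z| = 200.
Moduli of all roots: 200.0000.
All moduli strictly greater than 1? Yes.
Verdict: Stationary.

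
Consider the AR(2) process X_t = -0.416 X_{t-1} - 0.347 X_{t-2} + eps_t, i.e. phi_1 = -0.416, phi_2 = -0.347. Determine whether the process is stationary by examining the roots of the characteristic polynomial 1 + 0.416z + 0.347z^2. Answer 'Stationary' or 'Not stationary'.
\text{Stationary}

The AR(p) characteristic polynomial is P(z) = 1 + 0.416z + 0.347z^2.
Stationarity requires all roots to lie outside the unit circle, i.e. |z| > 1 for every root.
Set 1 + (0.416) z + (0.347) z^2 = 0, i.e. a z^2 + b z + c = 0 with a = 0.347, b = 0.416, c = 1.
Discriminant D = b^2 - 4ac = (0.416)^2 - 4*(0.347)*1 = 0.173056 - (1.388) = -1.214944.
D < 0, so the roots are the complex-conjugate pair z = (-b +/- i sqrt(-D)) / (2a) = -0.5994 +/- 1.5882i.
For a conjugate pair |z|^2 = z * conj(z) = (product of roots) = c/a = 1/(0.347) = 2.881844, so |z| = sqrt(2.881844) = 1.6976 for both roots.
Moduli of all roots: 1.6976, 1.6976.
All moduli strictly greater than 1? Yes.
Verdict: Stationary.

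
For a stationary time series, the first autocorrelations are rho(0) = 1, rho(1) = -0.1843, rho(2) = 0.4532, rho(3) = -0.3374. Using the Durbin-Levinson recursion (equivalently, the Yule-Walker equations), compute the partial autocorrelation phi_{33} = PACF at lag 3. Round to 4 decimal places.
\phi_{33} = -0.2680

The PACF at lag k is phi_{kk}, the last component of the solution
to the Yule-Walker system G_k phi = r_k where
  (G_k)_{ij} = rho(|i - j|), (r_k)_i = rho(i), i,j = 1..k.
Equivalently, Durbin-Levinson gives phi_{kk} iteratively:
  phi_{11} = rho(1)
  phi_{kk} = [rho(k) - sum_{j=1..k-1} phi_{k-1,j} rho(k-j)]
            / [1 - sum_{j=1..k-1} phi_{k-1,j} rho(j)],
  phi_{k,j} = phi_{k-1,j} - phi_{kk} phi_{k-1,k-j},  j = 1..k-1.
Step k = 1:
  phi_11 = rho(1) = -0.1843.
Step k = 2:
  phi_22 = [rho(2) - phi_11 rho(1)] / [1 - phi_11 rho(1)] = [0.4532 - (-0.1843)(-0.1843)] / [1 - (-0.1843)(-0.1843)]
         = 0.41923351 / 0.96603351 = 0.433974.
  Update: phi_21 = phi_11 - phi_22 phi_11 = -0.1843 - (0.433974)(-0.1843) = -0.104319.
Step k = 3:
  phi_33 = [rho(3) - phi_21 rho(2) - phi_22 rho(1)] / [1 - phi_21 rho(1) - phi_22 rho(2)]
    numerator   = -0.3374 - (-0.104319)(0.4532) - (0.433974)(-0.1843) = -0.2101414
    denominator = 1 - (-0.104319)(-0.1843) - (0.433974)(0.4532) = 0.78409703
  phi_33 = -0.2101414 / 0.78409703 = -0.268.
Therefore phi_{33} = -0.2680.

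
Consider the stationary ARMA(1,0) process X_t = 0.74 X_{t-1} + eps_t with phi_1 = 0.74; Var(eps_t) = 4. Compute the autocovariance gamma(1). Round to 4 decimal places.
\gamma(1) = 6.5429

Multiply the model equation by X_{t-k} and take expectations. With theta_0 = psi_0 = 1 and psi_j the MA(infinity) weights, this gives
  gamma(k) - sum_i phi_i gamma(k-i) = c_k,
  c_k = sigma^2 * sum_{j=k..q} theta_j psi_{j-k}   (c_k = 0 for k > q),
using gamma(-m) = gamma(m).
Pure AR (q = 0): c_0 = sigma^2 = 4, c_k = 0 for k >= 1.
Equations for k = 0 and k = 1 (AR order 1):
  gamma(0) = phi_1 gamma(1) + c_0
  gamma(1) = phi_1 gamma(0) + c_1
Substituting the second into the first: gamma(0) (1 - phi_1^2) = c_0 + phi_1 c_1, so
  gamma(0) = c_0 / (1 - phi_1^2) = 4 / (1 - (0.74)^2) = 4 / 0.4524 = 8.841733.
  gamma(1) = phi_1 gamma(0) = (0.74)(8.841733) = 6.542882.
Therefore gamma(1) = 6.5429 (to 4 decimal places).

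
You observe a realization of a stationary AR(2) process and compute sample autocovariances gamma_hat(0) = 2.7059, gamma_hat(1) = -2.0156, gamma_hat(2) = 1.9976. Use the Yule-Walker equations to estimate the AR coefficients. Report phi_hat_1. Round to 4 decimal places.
\hat\phi_{1} = -0.4380

The Yule-Walker equations for an AR(p) process read, in matrix form,
  Gamma_p phi = r_p,   with   (Gamma_p)_{ij} = gamma(|i - j|),
                       (r_p)_i = gamma(i),   i,j = 1..p.
Substitute the sample gammas (Toeplitz matrix and right-hand side of size 2):
  Gamma_p = [[2.7059, -2.0156], [-2.0156, 2.7059]]
  r_p     = [-2.0156, 1.9976]
Written out:
  2.7059 phi_1 - 2.0156 phi_2 = -2.0156
  -2.0156 phi_1 + 2.7059 phi_2 = 1.9976
Solve by Cramer's rule:
  det = gamma(0)^2 - gamma(1)^2 = (2.7059)^2 - (-2.0156)^2 = 7.32189481 - 4.06264336 = 3.25925145
  phi_hat_1 = [gamma(1) gamma(0) - gamma(1) gamma(2)] / det = [(-2.0156)(2.7059) - (-2.0156)(1.9976)] / 3.25925145 = -1.42764948 / 3.25925145 = -0.438
  phi_hat_2 = [gamma(0) gamma(2) - gamma(1)^2] / det = [(2.7059)(1.9976) - (-2.0156)^2] / 3.25925145 = 1.34266248 / 3.25925145 = 0.412
So phi_hat = [-0.4380, 0.4120].
Therefore phi_hat_1 = -0.4380.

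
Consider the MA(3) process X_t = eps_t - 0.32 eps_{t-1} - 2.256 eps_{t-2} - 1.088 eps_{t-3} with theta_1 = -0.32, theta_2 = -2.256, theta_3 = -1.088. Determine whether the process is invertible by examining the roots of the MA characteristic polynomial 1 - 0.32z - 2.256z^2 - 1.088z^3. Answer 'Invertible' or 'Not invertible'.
\text{Not invertible}

The MA(q) characteristic polynomial is P(z) = 1 - 0.32z - 2.256z^2 - 1.088z^3.
Invertibility requires all roots to lie outside the unit circle, i.e. |z| > 1 for every root.
Degree 3: look for a simple real root z0 first, then factor out (1 - z/z0) and solve the remaining quadratic.
Testing z0 = -1.25: P(-1.25) = 1 + (-0.32)(-1.25) + (-2.256)(-1.25)^2 + (-1.088)(-1.25)^3
  = 1 + (0.4) + (-3.525) + (2.125) = 0.  So z_0 = -1.25 is a root, |z_0| = 1.25.
Divide out the factor (1 + 0.8 z) = (1 - z/z0) (since 1/z0 = -0.8):
  P(z) = (1 + 0.8 z)(1 + (-1.12) z + (-1.36) z^2)
  [check: z-coef -1.12 - (-0.8) = -0.32; z^2-coef -1.36 - (-0.8)(-1.12) = -2.256; z^3-coef -(-0.8)(-1.36) = -1.088.]
Remaining roots from the quadratic factor 1 + (-1.12) z + (-1.36) z^2:
  Set 1 + (-1.12) z + (-1.36) z^2 = 0, i.e. a z^2 + b z + c = 0 with a = -1.36, b = -1.12, c = 1.
  Discriminant D = b^2 - 4ac = (-1.12)^2 - 4*(-1.36)*1 = 1.2544 - (-5.44) = 6.6944.
  D >= 0, so the roots are real: z = (-b +/- sqrt(D)) / (2a) = (1.12 +/- 2.587354) / (-2.72).
    z_1 = (1.12 + 2.587354) / (-2.72) = -1.363,   |z_1| = 1.363.
    z_2 = (1.12 - 2.587354) / (-2.72) = 0.5395,   |z_2| = 0.5395.
Moduli of all roots: 1.2500, 1.3630, 0.5395.
All moduli strictly greater than 1? No.
Verdict: Not invertible.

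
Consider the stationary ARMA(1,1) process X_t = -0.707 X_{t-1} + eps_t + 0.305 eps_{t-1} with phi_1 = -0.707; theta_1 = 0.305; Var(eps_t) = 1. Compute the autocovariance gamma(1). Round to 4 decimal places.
\gamma(1) = -0.6304

Multiply the model equation by X_{t-k} and take expectations. With theta_0 = psi_0 = 1 and psi_j the MA(infinity) weights, this gives
  gamma(k) - sum_i phi_i gamma(k-i) = c_k,
  c_k = sigma^2 * sum_{j=k..q} theta_j psi_{j-k}   (c_k = 0 for k > q),
using gamma(-m) = gamma(m).
psi-weights needed (psi_j = theta_j + sum_i phi_i psi_{j-i}):
  psi_1 = theta_1 + phi_1 = 0.305 + (-0.707) = -0.402
Right-hand sides:
  c_0 = sigma^2 (1 + theta_1 psi_1) = 1 * (1 + (0.305)(-0.402)) = 1 * 0.87739 = 0.87739
  c_1 = sigma^2 theta_1 = 1 * (0.305) = 0.305
  c_2 = 0
Equations for k = 0 and k = 1 (AR order 1):
  gamma(0) = phi_1 gamma(1) + c_0
  gamma(1) = phi_1 gamma(0) + c_1
Substituting the second into the first: gamma(0) (1 - phi_1^2) = c_0 + phi_1 c_1, so
  gamma(0) = (c_0 + phi_1 c_1) / (1 - phi_1^2) = (0.87739 + (-0.707)(0.305)) / (1 - (-0.707)^2) = 0.661755 / 0.500151 = 1.32311.
  gamma(1) = phi_1 gamma(0) + c_1 = (-0.707)(1.32311) + (0.305) = -0.630439.
Therefore gamma(1) = -0.6304 (to 4 decimal places).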